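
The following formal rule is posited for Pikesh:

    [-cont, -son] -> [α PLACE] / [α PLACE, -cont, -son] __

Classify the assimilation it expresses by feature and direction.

The shared variable α links the value of the place features (abbreviated [PLACE]) on the target to the same value on the neighbouring segment, so place is the feature that assimilates.
Since the environment is written before the underscore, the trigger precedes the target; the direction is progressive.

progressive place assimilation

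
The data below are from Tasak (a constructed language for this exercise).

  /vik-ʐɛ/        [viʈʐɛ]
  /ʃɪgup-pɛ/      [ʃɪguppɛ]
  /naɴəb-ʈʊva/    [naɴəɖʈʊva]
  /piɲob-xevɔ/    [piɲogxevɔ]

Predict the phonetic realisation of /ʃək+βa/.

The data show regressive place assimilation: /k/ → [ʈ] before /ʐ/; /b/ → [ɖ] before /ʈ/; /b/ → [g] before /x/. In each pair only place changes, matching the following consonant, while manner and voice stay constant.
Nothing changes in [ʃɪguppɛ]: there the adjacent consonants already agree in place (/p/ and /p/ are both bilabial), so this form is consistent with the same rule.
The rule targets /k/ (voiceless velar stop), which sits before the trigger /β/ (bilabial).
Changing only its place to bilabial gives [p] — the voiceless bilabial stop.

[ʃəpβa]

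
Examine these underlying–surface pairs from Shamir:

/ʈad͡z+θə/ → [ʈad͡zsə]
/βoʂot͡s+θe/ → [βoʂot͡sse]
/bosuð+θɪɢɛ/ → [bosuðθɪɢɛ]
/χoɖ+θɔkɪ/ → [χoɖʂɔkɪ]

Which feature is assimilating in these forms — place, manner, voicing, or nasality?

Comparing underlying and surface forms, /θ/ → [s] is the alternation; the neighbouring /d͡z/ is constant.
/θ/ is dental while /d͡z/ is alveolar; the output [s] is alveolar, matching the trigger — so the feature that spreads is place.
The other alternating forms pattern the same way: /θ/ → [s] after /t͡s/ (dental → alveolar, matching alveolar); /θ/ → [ʂ] after /ɖ/ (dental → retroflex, matching retroflex) — only place changes, and always toward the preceding segment.
Nothing changes in [bosuðθɪɢɛ]: there the adjacent consonants already agree in place (/θ/ and /ð/ are both dental), so this form is consistent with the same rule.

place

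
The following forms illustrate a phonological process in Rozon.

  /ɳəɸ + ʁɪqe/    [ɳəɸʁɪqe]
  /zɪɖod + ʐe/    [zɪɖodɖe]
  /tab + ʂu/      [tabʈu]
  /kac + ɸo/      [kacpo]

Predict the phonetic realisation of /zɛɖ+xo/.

[zɛɖko]

The data show progressive manner assimilation: /ʐ/ → [ɖ] after /d/; /ʂ/ → [ʈ] after /b/; /ɸ/ → [p] after /c/. In each pair only manner changes, matching the preceding consonant, while place and voice stay constant.
No alternation appears in [ɳəɸʁɪqe]: there the adjacent consonants already agree in manner (/ʁ/ and /ɸ/ are both fricatives), so this form is consistent with the same rule.
/x/ is a voiceless velar fricative. The preceding trigger /ɖ/ is a stop, so /x/ must become a stop as well.
A voiceless velar stop is [k], so the surface segment is [k].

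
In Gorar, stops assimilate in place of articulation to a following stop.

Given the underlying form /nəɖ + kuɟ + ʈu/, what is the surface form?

[nəgkuɖʈu]

The rule targets /ɖ/ (voiced retroflex stop), which sits before the trigger /k/ (velar).
Changing only its place to velar gives [g] — the voiced velar stop.
At the second juncture, /ɟ/ likewise becomes [ɖ] adjacent to /ʈ/.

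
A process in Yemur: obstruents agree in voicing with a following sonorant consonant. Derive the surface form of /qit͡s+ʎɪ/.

The rule targets /t͡s/ (voiceless alveolar affricate), which sits before the trigger /ʎ/ (voiced).
Changing only its voicing to voiced gives [d͡z] — the voiced alveolar affricate.

[qid͡zʎɪ]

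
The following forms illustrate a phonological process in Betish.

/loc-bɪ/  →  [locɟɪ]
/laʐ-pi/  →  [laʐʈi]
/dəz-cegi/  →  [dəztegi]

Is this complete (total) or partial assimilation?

Underlying /b/ is realised as [ɟ] next to /c/; /c/ itself does not change.
The change bilabial → palatal matches the place of the preceding /c/, identifying this as place assimilation.
Manner and voice are unchanged, so the assimilation is partial, not total.
The other alternating forms pattern the same way: /p/ → [ʈ] after /ʐ/ (bilabial → retroflex, matching retroflex); /c/ → [t] after /z/ (palatal → alveolar, matching alveolar) — only place changes, and always toward the preceding segment.

partial assimilation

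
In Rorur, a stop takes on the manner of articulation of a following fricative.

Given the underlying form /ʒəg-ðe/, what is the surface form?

/g/ is a voiced velar stop. The following trigger /ð/ is a fricative, so /g/ must become a fricative as well.
Changing only its manner to fricative gives [ɣ] — the voiced velar fricative.

[ʒəɣðe]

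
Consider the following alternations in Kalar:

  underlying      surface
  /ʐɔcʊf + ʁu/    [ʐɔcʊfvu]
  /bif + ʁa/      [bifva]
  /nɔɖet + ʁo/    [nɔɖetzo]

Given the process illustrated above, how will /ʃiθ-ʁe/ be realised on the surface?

[ʃiθðe]

The data show progressive place assimilation: /ʁ/ → [v] after /f/; /ʁ/ → [z] after /t/. In each pair only place changes, matching the preceding consonant, while manner and voice stay constant.
The rule targets /ʁ/ (voiced uvular fricative), which sits after the trigger /θ/ (dental).
A voiced dental fricative is [ð], so the surface segment is [ð].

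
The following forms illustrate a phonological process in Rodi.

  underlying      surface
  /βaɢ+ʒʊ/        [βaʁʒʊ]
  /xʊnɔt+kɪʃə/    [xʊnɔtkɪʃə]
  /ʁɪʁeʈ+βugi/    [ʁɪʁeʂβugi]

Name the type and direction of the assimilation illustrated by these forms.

The segment that alternates is /ɢ/, which surfaces as [ʁ] when adjacent to /ʒ/.
/ɢ/ is a stop while /ʒ/ is a fricative; the output [ʁ] is a fricative, matching the trigger — so the feature that spreads is manner.
Place and voice are unchanged, so the assimilation is partial, not total.
The other alternating form patterns the same way: /ʈ/ → [ʂ] before /β/ (stop → fricative, matching a fricative) — only manner changes, and always toward the following segment.
No alternation appears in [xʊnɔtkɪʃə]: there the adjacent consonants already agree in manner (/t/ and /k/ are both stops), so this form is consistent with the same rule.
The trigger is the following segment, so the direction is regressive (anticipatory).

regressive manner assimilation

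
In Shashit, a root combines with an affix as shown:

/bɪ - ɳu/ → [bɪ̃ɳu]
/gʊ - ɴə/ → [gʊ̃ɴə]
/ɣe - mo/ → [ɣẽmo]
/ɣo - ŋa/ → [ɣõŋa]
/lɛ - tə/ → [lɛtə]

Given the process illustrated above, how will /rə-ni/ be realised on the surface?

The data show regressive nasality assimilation (vowel nasalisation): /ɪ/ → [ɪ̃] before /ɳ/; /ʊ/ → [ʊ̃] before /ɴ/; /e/ → [ẽ] before /m/; /o/ → [õ] before /ŋ/ — a vowel is nasalised by an immediately following nasal consonant.
No change occurs in [lɛtə] because the vowel at the boundary is adjacent to an oral consonant, not a nasal (/ɛ/ next to /t/).
The vowel /ə/ is adjacent to the following nasal /n/, so it acquires [+nasal] and surfaces as [ə̃].

[rə̃ni]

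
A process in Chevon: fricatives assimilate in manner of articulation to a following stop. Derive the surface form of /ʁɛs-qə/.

[ʁɛtqə]

/s/ is a voiceless alveolar fricative. The following trigger /q/ is a stop, so /s/ must become a stop as well.
A voiceless alveolar stop is [t], so the surface segment is [t].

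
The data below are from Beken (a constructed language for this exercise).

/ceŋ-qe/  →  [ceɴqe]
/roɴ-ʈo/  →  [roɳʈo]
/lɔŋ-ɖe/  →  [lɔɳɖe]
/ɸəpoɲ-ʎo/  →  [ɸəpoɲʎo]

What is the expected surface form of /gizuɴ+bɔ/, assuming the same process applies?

[gizumbɔ]

The data show regressive place assimilation: /ŋ/ → [ɴ] before /q/; /ɴ/ → [ɳ] before /ʈ/; /ŋ/ → [ɳ] before /ɖ/. In each pair only place changes, matching the following consonant, while manner and voice stay constant.
Nothing changes in [ɸəpoɲʎo]: there the adjacent consonants already agree in place (/ɲ/ and /ʎ/ are both palatal), so this form is consistent with the same rule.
/ɴ/ is a voiced uvular nasal. The following trigger /b/ is bilabial, so /ɴ/ must become bilabial as well.
A voiced bilabial nasal is [m], so the surface segment is [m].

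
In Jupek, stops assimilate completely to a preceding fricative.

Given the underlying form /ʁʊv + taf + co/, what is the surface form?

[ʁʊvvaffo]

/t/ is the segment targeted by the rule; it sits immediately after /v/, so it assimilates completely and surfaces as [v].
At the second juncture, /c/ likewise becomes [f] adjacent to /f/.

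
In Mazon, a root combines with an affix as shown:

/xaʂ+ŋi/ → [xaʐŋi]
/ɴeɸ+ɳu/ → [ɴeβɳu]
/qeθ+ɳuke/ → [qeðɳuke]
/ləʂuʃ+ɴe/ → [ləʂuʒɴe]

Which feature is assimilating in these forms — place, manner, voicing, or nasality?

Underlying /ʂ/ is realised as [ʐ] next to /ŋ/; /ŋ/ itself does not change.
/ʂ/ is voiceless while /ŋ/ is voiced; the output [ʐ] is voiced, matching the trigger — so the feature that spreads is voicing.
The other alternating forms pattern the same way: /ɸ/ → [β] before /ɳ/ (voiceless → voiced, matching voiced); /θ/ → [ð] before /ɳ/ (voiceless → voiced, matching voiced); /ʃ/ → [ʒ] before /ɴ/ (voiceless → voiced, matching voiced) — only voicing changes, and always toward the following segment.

voicing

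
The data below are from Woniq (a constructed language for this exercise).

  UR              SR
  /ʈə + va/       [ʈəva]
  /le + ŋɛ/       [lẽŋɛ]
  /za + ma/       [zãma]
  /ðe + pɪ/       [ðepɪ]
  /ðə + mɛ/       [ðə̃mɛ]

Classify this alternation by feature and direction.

regressive nasality assimilation (vowel nasalisation)

The vowel /e/ surfaces as nasalised [ẽ] next to the following nasal /ŋ/ — it has acquired the [+nasal] feature of its neighbour.
Likewise in the remaining data: /a/ → [ã] before /m/; /ə/ → [ə̃] before /m/ — each time a vowel is nasalised next to a following nasal.
No change occurs in [ʈəva], [ðepɪ] because the vowel at the boundary is adjacent to an oral consonant, not a nasal (/ə/ next to /v/; /e/ next to /p/).
Because the conditioning nasal is to the right of the vowel that changes, the process is regressive (anticipatory).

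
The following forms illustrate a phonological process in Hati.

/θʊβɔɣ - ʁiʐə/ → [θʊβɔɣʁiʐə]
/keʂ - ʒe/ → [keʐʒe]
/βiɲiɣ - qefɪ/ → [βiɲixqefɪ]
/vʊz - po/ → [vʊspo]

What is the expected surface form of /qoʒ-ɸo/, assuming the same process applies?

The data show regressive voicing assimilation: /ʂ/ → [ʐ] before /ʒ/; /ɣ/ → [x] before /q/; /z/ → [s] before /p/. In each pair only voicing changes, matching the following consonant, while place and manner stay constant.
Nothing changes in [θʊβɔɣʁiʐə]: there the adjacent consonants already agree in voicing (/ɣ/ and /ʁ/ are both voiced), so this form is consistent with the same rule.
The rule targets /ʒ/ (voiced postalveolar fricative), which sits before the trigger /ɸ/ (voiceless).
The voiceless postalveolar fricative is [ʃ], so /ʒ/ → [ʃ].

[qoʃɸo]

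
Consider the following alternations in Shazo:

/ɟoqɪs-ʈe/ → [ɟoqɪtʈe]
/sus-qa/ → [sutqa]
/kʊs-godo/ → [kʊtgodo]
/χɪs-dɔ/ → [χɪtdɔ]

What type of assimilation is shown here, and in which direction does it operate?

regressive manner assimilation

The segment that alternates is /s/, which surfaces as [t] when adjacent to /ʈ/.
/s/ is a fricative while /ʈ/ is a stop; the output [t] is a stop, matching the trigger — so the feature that spreads is manner.
Place and voice are unchanged, so the assimilation is partial, not total.
The same holds elsewhere in the data: /s/ → [t] before /q/ (fricative → stop, matching a stop); /s/ → [t] before /g/ (fricative → stop, matching a stop); /s/ → [t] before /d/ (fricative → stop, matching a stop) — only manner changes, and always toward the following segment.
The trigger is the following segment, so the direction is regressive (anticipatory).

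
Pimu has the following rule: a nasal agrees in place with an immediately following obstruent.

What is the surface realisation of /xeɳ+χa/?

The rule targets /ɳ/ (voiced retroflex nasal), which sits before the trigger /χ/ (uvular).
A voiced uvular nasal is [ɴ], so the surface segment is [ɴ].

[xeɴχa]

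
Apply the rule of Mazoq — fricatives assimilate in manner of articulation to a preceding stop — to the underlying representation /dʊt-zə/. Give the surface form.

[dʊtdə]

The rule targets /z/ (voiced alveolar fricative), which sits after the trigger /t/ (stop).
The voiced alveolar stop is [d], so /z/ → [d].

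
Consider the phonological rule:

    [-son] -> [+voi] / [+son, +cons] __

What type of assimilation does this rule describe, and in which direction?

progressive voicing assimilation

The structural change is [+voi], and the conditioning segment [+son, +cons] (a sonorant consonant) is itself voiced, so the target comes to share the voicing of its neighbour — voicing assimilation.
Since the environment is written before the underscore, the trigger precedes the target; the direction is progressive.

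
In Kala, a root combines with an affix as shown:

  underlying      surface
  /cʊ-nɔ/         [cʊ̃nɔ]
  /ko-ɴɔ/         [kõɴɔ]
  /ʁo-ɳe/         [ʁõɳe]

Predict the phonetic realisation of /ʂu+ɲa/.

[ʂũɲa]

The data show regressive nasality assimilation (vowel nasalisation): /ʊ/ → [ʊ̃] before /n/; /o/ → [õ] before /ɴ/; /o/ → [õ] before /ɳ/ — a vowel is nasalised by an immediately following nasal consonant.
/u/ sits next to the nasal /ɲ/ and is therefore nasalised to [ũ].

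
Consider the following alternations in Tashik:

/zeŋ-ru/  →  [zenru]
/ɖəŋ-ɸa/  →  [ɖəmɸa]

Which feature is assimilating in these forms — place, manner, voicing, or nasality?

Underlying /ŋ/ is realised as [n] next to /r/; /r/ itself does not change.
/ŋ/ is velar while /r/ is alveolar; the output [n] is alveolar, matching the trigger — so the feature that spreads is place.
Checking the remaining alternation: /ŋ/ → [m] before /ɸ/ (velar → bilabial, matching bilabial) — only place changes, and always toward the following segment.

place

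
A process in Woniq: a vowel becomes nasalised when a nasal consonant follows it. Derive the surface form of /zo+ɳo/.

/o/ sits next to the nasal /ɳ/ and is therefore nasalised to [õ].

[zõɳo]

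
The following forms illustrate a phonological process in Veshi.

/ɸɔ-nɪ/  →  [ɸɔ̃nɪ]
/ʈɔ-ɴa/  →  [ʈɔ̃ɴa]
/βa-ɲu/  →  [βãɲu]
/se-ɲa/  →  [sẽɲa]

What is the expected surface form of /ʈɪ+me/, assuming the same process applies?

The data show regressive nasality assimilation (vowel nasalisation): /ɔ/ → [ɔ̃] before /n/; /ɔ/ → [ɔ̃] before /ɴ/; /a/ → [ã] before /ɲ/; /e/ → [ẽ] before /ɲ/ — a vowel is nasalised by an immediately following nasal consonant.
The vowel /ɪ/ is adjacent to the following nasal /m/, so it acquires [+nasal] and surfaces as [ɪ̃].

[ʈɪ̃me]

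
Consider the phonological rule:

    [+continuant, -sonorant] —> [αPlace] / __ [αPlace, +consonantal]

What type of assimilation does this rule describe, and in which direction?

regressive place assimilation

The rule copies the place features (abbreviated [Place]) from the environment onto the target, so the assimilating feature is place.
The conditioning segment sits to the right of the focus bar, meaning the trigger follows the segment that changes — regressive assimilation.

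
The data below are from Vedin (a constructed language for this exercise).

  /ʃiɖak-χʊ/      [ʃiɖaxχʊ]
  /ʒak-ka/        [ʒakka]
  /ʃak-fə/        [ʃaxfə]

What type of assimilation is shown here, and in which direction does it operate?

regressive manner assimilation

The segment that alternates is /k/, which surfaces as [x] when adjacent to /χ/.
/k/ is a stop while /χ/ is a fricative; the output [x] is a fricative, matching the trigger — so the feature that spreads is manner.
Place and voice are unchanged, so the assimilation is partial, not total.
The other alternating form patterns the same way: /k/ → [x] before /f/ (stop → fricative, matching a fricative) — only manner changes, and always toward the following segment.
Nothing changes in [ʒakka]: there the adjacent consonants already agree in manner (/k/ and /k/ are both stops), so this form is consistent with the same rule.
Since the segment that changes precedes the conditioning segment, the assimilation is regressive.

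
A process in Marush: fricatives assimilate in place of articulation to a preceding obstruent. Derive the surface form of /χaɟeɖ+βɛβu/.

The rule targets /β/ (voiced bilabial fricative), which sits after the trigger /ɖ/ (retroflex).
Changing only its place to retroflex gives [ʐ] — the voiced retroflex fricative.

[χaɟeɖʐɛβu]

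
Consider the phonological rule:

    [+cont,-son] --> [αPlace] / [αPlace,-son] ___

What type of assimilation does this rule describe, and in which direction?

The rule copies the place features (abbreviated [Place]) from the environment onto the target, so the assimilating feature is place.
The conditioning segment sits to the left of the focus bar, meaning the trigger precedes the segment that changes — progressive assimilation.

progressive place assimilation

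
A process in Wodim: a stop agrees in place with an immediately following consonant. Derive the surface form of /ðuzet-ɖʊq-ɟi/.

[ðuzeʈɖʊcɟi]

/t/ is a voiceless alveolar stop. The following trigger /ɖ/ is retroflex, so /t/ must become retroflex as well.
A voiceless retroflex stop is [ʈ], so the surface segment is [ʈ].
At the second juncture, /q/ likewise becomes [c] adjacent to /ɟ/.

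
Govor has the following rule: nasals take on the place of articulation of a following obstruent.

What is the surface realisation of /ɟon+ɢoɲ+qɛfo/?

The rule targets /n/ (voiced alveolar nasal), which sits before the trigger /ɢ/ (uvular).
Changing only its place to uvular gives [ɴ] — the voiced uvular nasal.
The same rule applies at the second boundary: /ɲ/ → [ɴ] next to /q/.

[ɟoɴɢoɴqɛfo]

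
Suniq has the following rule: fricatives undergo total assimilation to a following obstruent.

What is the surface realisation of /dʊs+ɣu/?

/s/ is the segment targeted by the rule; it sits immediately before /ɣ/, so it assimilates completely and surfaces as [ɣ].

[dʊɣɣu]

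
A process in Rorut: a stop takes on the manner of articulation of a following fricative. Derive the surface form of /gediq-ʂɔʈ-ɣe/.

[gediχʂɔʂɣe]

The rule targets /q/ (voiceless uvular stop), which sits before the trigger /ʂ/ (fricative).
A voiceless uvular fricative is [χ], so the surface segment is [χ].
The same rule applies at the second boundary: /ʈ/ → [ʂ] next to /ɣ/.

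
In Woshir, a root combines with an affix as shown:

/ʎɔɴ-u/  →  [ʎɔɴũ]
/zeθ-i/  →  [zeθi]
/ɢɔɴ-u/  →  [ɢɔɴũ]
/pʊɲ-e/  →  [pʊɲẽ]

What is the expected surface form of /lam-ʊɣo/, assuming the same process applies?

[lamʊ̃ɣo]

The data show progressive nasality assimilation (vowel nasalisation): /u/ → [ũ] after /ɴ/; /e/ → [ẽ] after /ɲ/ — a vowel is nasalised by an immediately preceding nasal consonant.
No change occurs in [zeθi] because the vowel at the boundary is adjacent to an oral consonant, not a nasal (/i/ next to /θ/).
/ʊ/ sits next to the nasal /m/ and is therefore nasalised to [ʊ̃].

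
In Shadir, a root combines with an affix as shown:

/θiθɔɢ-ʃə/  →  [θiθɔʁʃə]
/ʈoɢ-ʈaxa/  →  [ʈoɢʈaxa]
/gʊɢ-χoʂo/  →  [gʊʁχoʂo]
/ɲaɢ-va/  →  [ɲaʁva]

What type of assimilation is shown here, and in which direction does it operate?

regressive manner assimilation

Comparing underlying and surface forms, /ɢ/ → [ʁ] is the alternation; the neighbouring /ʃ/ is constant.
/ɢ/ is a stop while /ʃ/ is a fricative; the output [ʁ] is a fricative, matching the trigger — so the feature that spreads is manner.
Place and voice are unchanged, so the assimilation is partial, not total.
The same holds elsewhere in the data: /ɢ/ → [ʁ] before /χ/ (stop → fricative, matching a fricative); /ɢ/ → [ʁ] before /v/ (stop → fricative, matching a fricative) — only manner changes, and always toward the following segment.
No alternation appears in [ʈoɢʈaxa]: there the adjacent consonants already agree in manner (/ɢ/ and /ʈ/ are both stops), so this form is consistent with the same rule.
The trigger is the following segment, so the direction is regressive (anticipatory).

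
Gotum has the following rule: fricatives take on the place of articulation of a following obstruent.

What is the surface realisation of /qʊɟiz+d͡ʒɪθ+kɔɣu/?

[qʊɟiʒd͡ʒɪxkɔɣu]

/z/ is a voiced alveolar fricative. The following trigger /d͡ʒ/ is postalveolar, so /z/ must become postalveolar as well.
The voiced postalveolar fricative is [ʒ], so /z/ → [ʒ].
The same rule applies at the second boundary: /θ/ → [x] next to /k/.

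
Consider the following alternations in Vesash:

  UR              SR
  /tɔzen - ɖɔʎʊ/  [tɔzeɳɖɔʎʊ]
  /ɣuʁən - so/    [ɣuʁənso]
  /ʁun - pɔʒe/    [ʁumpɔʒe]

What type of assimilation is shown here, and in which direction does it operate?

The segment that alternates is /n/, which surfaces as [ɳ] when adjacent to /ɖ/.
/n/ is alveolar while /ɖ/ is retroflex; the output [ɳ] is retroflex, matching the trigger — so the feature that spreads is place.
Manner and voice are unchanged, so the assimilation is partial, not total.
The other alternating form patterns the same way: /n/ → [m] before /p/ (alveolar → bilabial, matching bilabial) — only place changes, and always toward the following segment.
Nothing changes in [ɣuʁənso]: there the adjacent consonants already agree in place (/n/ and /s/ are both alveolar), so this form is consistent with the same rule.
Since the segment that changes precedes the conditioning segment, the assimilation is regressive.

regressive place assimilation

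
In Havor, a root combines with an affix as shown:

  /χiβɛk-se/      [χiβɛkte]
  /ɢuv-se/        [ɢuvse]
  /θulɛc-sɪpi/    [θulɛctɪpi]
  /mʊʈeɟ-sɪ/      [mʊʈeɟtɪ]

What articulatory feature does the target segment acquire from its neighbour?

manner

Comparing underlying and surface forms, /s/ → [t] is the alternation; the neighbouring /k/ is constant.
/s/ is a fricative while /k/ is a stop; the output [t] is a stop, matching the trigger — so the feature that spreads is manner.
The same holds elsewhere in the data: /s/ → [t] after /c/ (fricative → stop, matching a stop); /s/ → [t] after /ɟ/ (fricative → stop, matching a stop) — only manner changes, and always toward the preceding segment.
No alternation appears in [ɢuvse]: there the adjacent consonants already agree in manner (/s/ and /v/ are both fricatives), so this form is consistent with the same rule.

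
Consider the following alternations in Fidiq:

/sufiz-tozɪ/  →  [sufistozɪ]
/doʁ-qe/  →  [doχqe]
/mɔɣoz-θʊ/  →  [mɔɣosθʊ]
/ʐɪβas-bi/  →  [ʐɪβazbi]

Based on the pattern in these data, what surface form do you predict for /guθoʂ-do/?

[guθoʐdo]

The data show regressive voicing assimilation: /z/ → [s] before /t/; /ʁ/ → [χ] before /q/; /z/ → [s] before /θ/; /s/ → [z] before /b/. In each pair only voicing changes, matching the following consonant, while place and manner stay constant.
/ʂ/ is a voiceless retroflex fricative. The following trigger /d/ is voiced, so /ʂ/ must become voiced as well.
Changing only its voicing to voiced gives [ʐ] — the voiced retroflex fricative.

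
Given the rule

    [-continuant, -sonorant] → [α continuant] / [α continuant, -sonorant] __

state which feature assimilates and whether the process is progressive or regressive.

progressive manner assimilation

The shared variable α links the value of [continuant] on the target to that of the neighbouring obstruent. [continuant] distinguishes stops from fricatives — a manner-of-articulation feature — so this is manner assimilation.
The conditioning segment sits to the left of the focus bar, meaning the trigger precedes the segment that changes — progressive assimilation.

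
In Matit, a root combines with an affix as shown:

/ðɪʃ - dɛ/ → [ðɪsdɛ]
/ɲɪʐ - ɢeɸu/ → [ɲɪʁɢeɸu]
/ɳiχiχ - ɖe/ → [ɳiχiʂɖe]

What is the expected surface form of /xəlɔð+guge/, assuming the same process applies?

[xəlɔɣguge]

The data show regressive place assimilation: /ʃ/ → [s] before /d/; /ʐ/ → [ʁ] before /ɢ/; /χ/ → [ʂ] before /ɖ/. In each pair only place changes, matching the following consonant, while manner and voice stay constant.
/ð/ is a voiced dental fricative. The following trigger /g/ is velar, so /ð/ must become velar as well.
Changing only its place to velar gives [ɣ] — the voiced velar fricative.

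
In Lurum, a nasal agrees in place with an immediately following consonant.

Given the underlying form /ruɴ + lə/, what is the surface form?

The rule targets /ɴ/ (voiced uvular nasal), which sits before the trigger /l/ (alveolar).
A voiced alveolar nasal is [n], so the surface segment is [n].

[runlə]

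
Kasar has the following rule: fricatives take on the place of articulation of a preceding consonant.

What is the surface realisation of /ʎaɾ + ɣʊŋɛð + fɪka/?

/ɣ/ is a voiced velar fricative. The preceding trigger /ɾ/ is alveolar, so /ɣ/ must become alveolar as well.
The voiced alveolar fricative is [z], so /ɣ/ → [z].
The same rule applies at the second boundary: /f/ → [θ] next to /ð/.

[ʎaɾzʊŋɛðθɪka]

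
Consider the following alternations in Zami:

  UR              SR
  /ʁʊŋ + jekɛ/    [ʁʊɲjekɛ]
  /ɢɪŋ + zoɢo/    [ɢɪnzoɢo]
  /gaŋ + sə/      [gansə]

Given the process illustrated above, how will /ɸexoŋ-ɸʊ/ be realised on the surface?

The data show regressive place assimilation: /ŋ/ → [ɲ] before /j/; /ŋ/ → [n] before /z/; /ŋ/ → [n] before /s/. In each pair only place changes, matching the following consonant, while manner and voice stay constant.
/ŋ/ is a voiced velar nasal. The following trigger /ɸ/ is bilabial, so /ŋ/ must become bilabial as well.
A voiced bilabial nasal is [m], so the surface segment is [m].

[ɸexomɸʊ]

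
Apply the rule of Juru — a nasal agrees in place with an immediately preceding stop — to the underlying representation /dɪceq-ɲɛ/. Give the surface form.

/ɲ/ is a voiced palatal nasal. The preceding trigger /q/ is uvular, so /ɲ/ must become uvular as well.
The voiced uvular nasal is [ɴ], so /ɲ/ → [ɴ].

[dɪceqɴɛ]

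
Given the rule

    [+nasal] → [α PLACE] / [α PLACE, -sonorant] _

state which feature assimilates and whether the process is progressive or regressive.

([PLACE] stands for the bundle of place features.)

progressive place assimilation

The shared variable α links the value of the place features (abbreviated [PLACE]) on the target to the same value on the neighbouring segment, so place is the feature that assimilates.
The conditioning segment sits to the left of the focus bar, meaning the trigger precedes the segment that changes — progressive assimilation.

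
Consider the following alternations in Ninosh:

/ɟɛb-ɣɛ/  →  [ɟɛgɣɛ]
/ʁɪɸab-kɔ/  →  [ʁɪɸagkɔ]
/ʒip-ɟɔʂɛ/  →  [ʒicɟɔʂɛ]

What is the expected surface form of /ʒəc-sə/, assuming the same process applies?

The data show regressive place assimilation: /b/ → [g] before /ɣ/; /b/ → [g] before /k/; /p/ → [c] before /ɟ/. In each pair only place changes, matching the following consonant, while manner and voice stay constant.
/c/ is a voiceless palatal stop. The following trigger /s/ is alveolar, so /c/ must become alveolar as well.
Changing only its place to alveolar gives [t] — the voiceless alveolar stop.

[ʒətsə]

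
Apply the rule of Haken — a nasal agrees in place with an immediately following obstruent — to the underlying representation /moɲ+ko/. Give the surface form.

[moŋko]

/ɲ/ is a voiced palatal nasal. The following trigger /k/ is velar, so /ɲ/ must become velar as well.
The voiced velar nasal is [ŋ], so /ɲ/ → [ŋ].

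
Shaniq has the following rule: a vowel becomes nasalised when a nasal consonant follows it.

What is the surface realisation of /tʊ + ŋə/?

The vowel /ʊ/ is adjacent to the following nasal /ŋ/, so it acquires [+nasal] and surfaces as [ʊ̃].

[tʊ̃ŋə]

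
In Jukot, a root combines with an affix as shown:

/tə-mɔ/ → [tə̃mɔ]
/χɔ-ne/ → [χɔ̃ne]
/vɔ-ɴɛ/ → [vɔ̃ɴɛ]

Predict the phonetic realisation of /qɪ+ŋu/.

The data show regressive nasality assimilation (vowel nasalisation): /ə/ → [ə̃] before /m/; /ɔ/ → [ɔ̃] before /n/; /ɔ/ → [ɔ̃] before /ɴ/ — a vowel is nasalised by an immediately following nasal consonant.
The vowel /ɪ/ is adjacent to the following nasal /ŋ/, so it acquires [+nasal] and surfaces as [ɪ̃].

[qɪ̃ŋu]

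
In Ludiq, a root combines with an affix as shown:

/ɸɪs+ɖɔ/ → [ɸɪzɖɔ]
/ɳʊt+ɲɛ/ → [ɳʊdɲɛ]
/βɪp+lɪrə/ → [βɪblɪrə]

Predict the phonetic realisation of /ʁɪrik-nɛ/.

The data show regressive voicing assimilation: /s/ → [z] before /ɖ/; /t/ → [d] before /ɲ/; /p/ → [b] before /l/. In each pair only voicing changes, matching the following consonant, while place and manner stay constant.
/k/ is a voiceless velar stop. The following trigger /n/ is voiced, so /k/ must become voiced as well.
A voiced velar stop is [g], so the surface segment is [g].

[ʁɪrignɛ]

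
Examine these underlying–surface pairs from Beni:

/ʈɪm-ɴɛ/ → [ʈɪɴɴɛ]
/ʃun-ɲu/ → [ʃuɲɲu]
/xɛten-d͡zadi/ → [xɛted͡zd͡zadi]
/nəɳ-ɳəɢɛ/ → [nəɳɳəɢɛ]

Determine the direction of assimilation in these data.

The segment that alternates is /m/, which surfaces as [ɴ] when adjacent to /ɴ/.
The output [ɴ] is identical to the trigger /ɴ/ — every feature (place, manner, voicing) has been copied — so this is total assimilation.
The other forms behave the same way: /n/ → [ɲ] before /ɲ/; /n/ → [d͡z] before /d͡z/ — in each case the output is a copy of the following consonant.
In [nəɳɳəɢɛ] the two consonants at the boundary are already identical (/ɳ/ + /ɳ/), so the rule applies vacuously and nothing changes.
The trigger is the following segment, so the direction is regressive (anticipatory).

regressive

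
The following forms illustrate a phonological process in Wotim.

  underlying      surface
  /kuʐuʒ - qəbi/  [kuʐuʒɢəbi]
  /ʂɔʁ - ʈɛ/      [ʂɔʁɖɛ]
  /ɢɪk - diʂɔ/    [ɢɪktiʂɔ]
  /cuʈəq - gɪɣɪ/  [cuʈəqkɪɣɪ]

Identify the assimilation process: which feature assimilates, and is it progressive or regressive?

The segment that alternates is /q/, which surfaces as [ɢ] when adjacent to /ʒ/.
/q/ is voiceless while /ʒ/ is voiced; the output [ɢ] is voiced, matching the trigger — so the feature that spreads is voicing.
Place and manner are unchanged, so the assimilation is partial, not total.
The other alternating forms pattern the same way: /ʈ/ → [ɖ] after /ʁ/ (voiceless → voiced, matching voiced); /d/ → [t] after /k/ (voiced → voiceless, matching voiceless); /g/ → [k] after /q/ (voiced → voiceless, matching voiceless) — only voicing changes, and always toward the preceding segment.
Since the segment that changes follows the conditioning segment, the assimilation is progressive.

progressive voicing assimilation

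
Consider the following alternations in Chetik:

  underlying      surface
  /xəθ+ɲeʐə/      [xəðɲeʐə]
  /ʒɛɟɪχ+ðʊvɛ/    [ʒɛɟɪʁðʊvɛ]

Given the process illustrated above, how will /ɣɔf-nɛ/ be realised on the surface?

The data show regressive voicing assimilation: /θ/ → [ð] before /ɲ/; /χ/ → [ʁ] before /ð/. In each pair only voicing changes, matching the following consonant, while place and manner stay constant.
The rule targets /f/ (voiceless labiodental fricative), which sits before the trigger /n/ (voiced).
The voiced labiodental fricative is [v], so /f/ → [v].

[ɣɔvnɛ]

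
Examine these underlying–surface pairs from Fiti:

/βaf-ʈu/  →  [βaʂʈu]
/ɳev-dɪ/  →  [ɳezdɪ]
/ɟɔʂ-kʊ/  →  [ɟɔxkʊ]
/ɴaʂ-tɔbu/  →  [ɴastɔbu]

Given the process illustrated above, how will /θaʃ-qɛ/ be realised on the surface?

[θaχqɛ]

The data show regressive place assimilation: /f/ → [ʂ] before /ʈ/; /v/ → [z] before /d/; /ʂ/ → [x] before /k/; /ʂ/ → [s] before /t/. In each pair only place changes, matching the following consonant, while manner and voice stay constant.
/ʃ/ is a voiceless postalveolar fricative. The following trigger /q/ is uvular, so /ʃ/ must become uvular as well.
Changing only its place to uvular gives [χ] — the voiceless uvular fricative.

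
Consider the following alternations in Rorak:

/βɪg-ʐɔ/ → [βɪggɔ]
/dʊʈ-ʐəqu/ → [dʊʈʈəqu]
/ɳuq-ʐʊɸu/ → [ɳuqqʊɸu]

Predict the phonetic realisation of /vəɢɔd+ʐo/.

[vəɢɔddo]

The data show progressive total assimilation (/ʐ/ → [g] after /g/; /ʐ/ → [ʈ] after /ʈ/; /ʐ/ → [q] after /q/): in every case the target segment becomes identical to its preceding neighbour, copying more than a single feature.
/ʐ/ is the segment targeted by the rule; it sits immediately after /d/, so it assimilates completely and surfaces as [d].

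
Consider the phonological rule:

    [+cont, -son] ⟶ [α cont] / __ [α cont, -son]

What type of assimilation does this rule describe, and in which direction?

The rule copies [cont] (continuancy) from the environment onto the target fricatives; since [±cont] encodes the stop/fricative manner contrast, the assimilating dimension is manner.
Since the environment is written after the underscore, the trigger follows the target; the direction is regressive.

regressive manner assimilation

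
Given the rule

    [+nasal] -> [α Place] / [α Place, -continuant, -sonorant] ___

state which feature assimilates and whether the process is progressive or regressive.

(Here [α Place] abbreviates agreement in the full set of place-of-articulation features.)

The rule copies the place features (abbreviated [Place]) from the environment onto the target, so the assimilating feature is place.
The conditioning segment sits to the left of the focus bar, meaning the trigger precedes the segment that changes — progressive assimilation.

progressive place assimilation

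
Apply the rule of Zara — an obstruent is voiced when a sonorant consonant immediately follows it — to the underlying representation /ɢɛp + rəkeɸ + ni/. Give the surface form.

[ɢɛbrəkeβni]

The rule targets /p/ (voiceless bilabial stop), which sits before the trigger /r/ (voiced).
Changing only its voicing to voiced gives [b] — the voiced bilabial stop.
At the second juncture, /ɸ/ likewise becomes [β] adjacent to /n/.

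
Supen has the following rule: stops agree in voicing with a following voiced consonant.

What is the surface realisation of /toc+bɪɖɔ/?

The rule targets /c/ (voiceless palatal stop), which sits before the trigger /b/ (voiced).
Changing only its voicing to voiced gives [ɟ] — the voiced palatal stop.

[toɟbɪɖɔ]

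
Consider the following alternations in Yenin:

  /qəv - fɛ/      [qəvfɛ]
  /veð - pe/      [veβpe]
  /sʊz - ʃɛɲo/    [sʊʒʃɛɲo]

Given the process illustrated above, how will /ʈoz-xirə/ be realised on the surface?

The data show regressive place assimilation: /ð/ → [β] before /p/; /z/ → [ʒ] before /ʃ/. In each pair only place changes, matching the following consonant, while manner and voice stay constant.
No alternation appears in [qəvfɛ]: there the adjacent consonants already agree in place (/v/ and /f/ are both labiodental), so this form is consistent with the same rule.
/z/ is a voiced alveolar fricative. The following trigger /x/ is velar, so /z/ must become velar as well.
The voiced velar fricative is [ɣ], so /z/ → [ɣ].

[ʈoɣxirə]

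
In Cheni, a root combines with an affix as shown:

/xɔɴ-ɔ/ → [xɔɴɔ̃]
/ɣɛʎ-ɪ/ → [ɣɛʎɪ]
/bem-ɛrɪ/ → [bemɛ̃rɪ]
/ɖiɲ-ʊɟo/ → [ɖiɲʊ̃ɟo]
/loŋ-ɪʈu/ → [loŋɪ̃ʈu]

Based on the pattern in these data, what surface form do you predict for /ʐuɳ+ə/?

[ʐuɳə̃]

The data show progressive nasality assimilation (vowel nasalisation): /ɔ/ → [ɔ̃] after /ɴ/; /ɛ/ → [ɛ̃] after /m/; /ʊ/ → [ʊ̃] after /ɲ/; /ɪ/ → [ɪ̃] after /ŋ/ — a vowel is nasalised by an immediately preceding nasal consonant.
No change occurs in [ɣɛʎɪ] because the vowel at the boundary is adjacent to an oral consonant, not a nasal (/ɪ/ next to /ʎ/).
The vowel /ə/ is adjacent to the preceding nasal /ɳ/, so it acquires [+nasal] and surfaces as [ə̃].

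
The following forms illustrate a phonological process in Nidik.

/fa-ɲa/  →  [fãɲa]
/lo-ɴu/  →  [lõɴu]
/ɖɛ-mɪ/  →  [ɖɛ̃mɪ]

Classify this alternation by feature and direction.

The vowel /a/ surfaces as nasalised [ã] next to the following nasal /ɲ/ — it has acquired the [+nasal] feature of its neighbour.
Likewise in the remaining data: /o/ → [õ] before /ɴ/; /ɛ/ → [ɛ̃] before /m/ — each time a vowel is nasalised next to a following nasal.
Because the conditioning nasal is to the right of the vowel that changes, the process is regressive (anticipatory).

regressive nasality assimilation (vowel nasalisation)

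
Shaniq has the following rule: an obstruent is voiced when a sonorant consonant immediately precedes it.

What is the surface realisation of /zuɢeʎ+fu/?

The rule targets /f/ (voiceless labiodental fricative), which sits after the trigger /ʎ/ (voiced).
The voiced labiodental fricative is [v], so /f/ → [v].

[zuɢeʎvu]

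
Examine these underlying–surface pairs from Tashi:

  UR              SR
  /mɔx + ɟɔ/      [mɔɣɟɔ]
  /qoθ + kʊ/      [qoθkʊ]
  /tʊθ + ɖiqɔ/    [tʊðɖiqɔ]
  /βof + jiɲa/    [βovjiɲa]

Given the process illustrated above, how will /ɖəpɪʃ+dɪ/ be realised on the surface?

[ɖəpɪʒdɪ]

The data show regressive voicing assimilation: /x/ → [ɣ] before /ɟ/; /θ/ → [ð] before /ɖ/; /f/ → [v] before /j/. In each pair only voicing changes, matching the following consonant, while place and manner stay constant.
Nothing changes in [qoθkʊ]: there the adjacent consonants already agree in voicing (/θ/ and /k/ are both voiceless), so this form is consistent with the same rule.
The rule targets /ʃ/ (voiceless postalveolar fricative), which sits before the trigger /d/ (voiced).
The voiced postalveolar fricative is [ʒ], so /ʃ/ → [ʒ].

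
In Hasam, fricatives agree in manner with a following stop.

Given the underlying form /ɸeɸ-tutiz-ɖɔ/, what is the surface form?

[ɸeptutidɖɔ]

/ɸ/ is a voiceless bilabial fricative. The following trigger /t/ is a stop, so /ɸ/ must become a stop as well.
The voiceless bilabial stop is [p], so /ɸ/ → [p].
At the second juncture, /z/ likewise becomes [d] adjacent to /ɖ/.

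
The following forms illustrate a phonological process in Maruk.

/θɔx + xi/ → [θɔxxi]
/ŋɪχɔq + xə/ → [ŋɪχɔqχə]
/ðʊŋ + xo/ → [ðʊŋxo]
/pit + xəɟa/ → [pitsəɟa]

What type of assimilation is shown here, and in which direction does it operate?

Comparing underlying and surface forms, /x/ → [χ] is the alternation; the neighbouring /q/ is constant.
The change velar → uvular matches the place of the preceding /q/, identifying this as place assimilation.
Manner and voice are unchanged, so the assimilation is partial, not total.
Checking the remaining alternation: /x/ → [s] after /t/ (velar → alveolar, matching alveolar) — only place changes, and always toward the preceding segment.
No alternation appears in [θɔxxi], [ðʊŋxo]: there the adjacent consonants already agree in place (/x/ and /x/ are both velar; /x/ and /ŋ/ are both velar), so these forms are consistent with the same rule.
The trigger is the preceding segment, so the direction is progressive (perseverative).

progressive place assimilation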